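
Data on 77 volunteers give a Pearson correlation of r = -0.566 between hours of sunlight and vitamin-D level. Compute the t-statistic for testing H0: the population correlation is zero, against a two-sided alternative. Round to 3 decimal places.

t = r·√(n−2) / √(1−r²) with r = -0.566, n = 77
  = -0.566·√75 / √(1 − 0.320356)
  = -0.566·8.660254 / 0.824405
  = -4.901704 / 0.824405 = -5.946

-5.946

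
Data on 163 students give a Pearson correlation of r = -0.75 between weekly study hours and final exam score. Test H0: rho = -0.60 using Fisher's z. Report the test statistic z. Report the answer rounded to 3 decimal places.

z_r = atanh(-0.75) = -0.972955,  z_0 = atanh(-0.60) = -0.693147
SE = 1/√(n−3) = 1/√160 = 0.079057
z = (z_r − z_0)/SE = (-0.972955 − (-0.693147)) / 0.079057 = -0.279808 / 0.079057 = -3.539

-3.539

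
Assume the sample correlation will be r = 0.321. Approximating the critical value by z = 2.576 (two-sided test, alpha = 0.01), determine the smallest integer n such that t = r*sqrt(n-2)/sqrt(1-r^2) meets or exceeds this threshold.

60

Need r·√(n−2)/√(1−r²) ≥ 2.576
√(n−2) ≥ 2.576·√(1−0.103041) / 0.321 = 2.576·0.947079 / 0.321 = 7.6002
n−2 ≥ 57.7630  ⇒  n ≥ 59.7630
Smallest integer n = 60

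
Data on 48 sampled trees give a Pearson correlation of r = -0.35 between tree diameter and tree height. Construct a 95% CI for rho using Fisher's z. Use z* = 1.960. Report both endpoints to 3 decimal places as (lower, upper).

z_r = atanh(-0.35) = -0.365444;  SE = 1/√(n−3) = 1/√45 = 0.149071
z-limits: -0.365444 ± 1.960·0.149071 = -0.365444 ± 0.292179 = [-0.657623, -0.073265]
ρ-limits: (tanh -0.657623, tanh -0.073265) = (-0.577, -0.073)

(-0.577, -0.073)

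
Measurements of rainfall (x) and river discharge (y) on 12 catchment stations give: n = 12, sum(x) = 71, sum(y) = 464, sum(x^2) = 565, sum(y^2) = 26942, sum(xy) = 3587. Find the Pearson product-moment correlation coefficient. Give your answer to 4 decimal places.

S_xy = nΣxy − ΣxΣy = 12·3587 − 71·464 = 43044 − 32944 = 10100
S_xx = nΣx² − (Σx)² = 12·565 − 71² = 6780 − 5041 = 1739
S_yy = nΣy² − (Σy)² = 12·26942 − 464² = 323304 − 215296 = 108008
r = S_xy / √(S_xx·S_yy) = 10100 / √(1739·108008) = 10100 / √187825912 = 10100 / 13704.9594 = 0.7370

0.7370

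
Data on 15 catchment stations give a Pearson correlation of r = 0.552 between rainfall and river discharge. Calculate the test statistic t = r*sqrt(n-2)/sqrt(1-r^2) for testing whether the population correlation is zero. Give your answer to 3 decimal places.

2.387

1 − r² = 1 − 0.304704 = 0.695296;  √(1−r²) = 0.833844
√(n−2) = √13 = 3.605551
t = r·√(n−2)/√(1−r²) = 0.552 · 3.605551 / 0.833844 = 2.387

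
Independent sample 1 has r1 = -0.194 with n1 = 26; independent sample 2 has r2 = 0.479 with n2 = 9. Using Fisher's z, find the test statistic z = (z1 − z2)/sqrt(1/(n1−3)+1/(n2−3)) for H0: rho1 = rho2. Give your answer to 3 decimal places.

Fisher z-transforms: z1 = atanh(-0.194) = -0.196490, z2 = atanh(0.479) = 0.521686; difference d = -0.718176
Var(d) = 1/23 + 1/6 = 0.0434783 + 0.1666667 = 0.2101450
z = d/√Var(d) = -0.718176 / √0.2101450 = -0.718176 / 0.458416 = -1.567

-1.567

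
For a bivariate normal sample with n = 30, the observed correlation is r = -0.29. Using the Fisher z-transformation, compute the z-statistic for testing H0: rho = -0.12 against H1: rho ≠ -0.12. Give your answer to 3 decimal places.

Fisher z: atanh(-0.29) = -0.298566, atanh(-0.12) = -0.120581
z = (z_r − z_0)·√(n−3) = (-0.298566 − (-0.120581))·√27 = -0.177985 · 5.196152 = -0.925

-0.925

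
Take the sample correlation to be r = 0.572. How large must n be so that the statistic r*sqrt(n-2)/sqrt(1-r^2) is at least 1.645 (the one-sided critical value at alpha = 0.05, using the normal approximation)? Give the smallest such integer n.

r√(n−2)/√(1−r²) ≥ 1.645  ⇔  n−2 ≥ (1.645)²·(1−r²)/r²
(1−r²)/r² = (1−0.327184)/0.327184 = 2.0564
n ≥ 2 + 2.706025·2.0564 = 2 + 5.5647 = 7.5647
⌈7.5647⌉ = 8

8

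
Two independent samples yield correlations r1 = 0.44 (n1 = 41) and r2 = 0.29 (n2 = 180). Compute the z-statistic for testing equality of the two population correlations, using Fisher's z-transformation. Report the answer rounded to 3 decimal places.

0.971

Fisher z-transforms: z1 = atanh(0.44) = 0.472231, z2 = atanh(0.29) = 0.298566; difference d = 0.173665
Var(d) = 1/38 + 1/177 = 0.0263158 + 0.0056497 = 0.0319655
z = d/√Var(d) = 0.173665 / √0.0319655 = 0.173665 / 0.178789 = 0.971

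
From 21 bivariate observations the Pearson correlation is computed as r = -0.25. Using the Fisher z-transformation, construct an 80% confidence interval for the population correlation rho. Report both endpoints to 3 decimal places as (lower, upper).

z_r = atanh(-0.25) = -0.255413;  SE = 1/√(n−3) = 1/√18 = 0.235702
z-limits: -0.255413 ± 1.282·0.235702 = -0.255413 ± 0.302170 = [-0.557583, 0.046757]
ρ-limits: (tanh -0.557583, tanh 0.046757) = (-0.506, 0.047)

(-0.506, 0.047)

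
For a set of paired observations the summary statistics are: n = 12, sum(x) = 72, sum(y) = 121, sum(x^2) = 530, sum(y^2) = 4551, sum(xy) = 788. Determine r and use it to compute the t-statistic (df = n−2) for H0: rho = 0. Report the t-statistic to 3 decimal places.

Numerator: nΣxy − (Σx)(Σy) = 12·788 − (72)(121) = 744
Denominator: √[(nΣx²−(Σx)²)(nΣy²−(Σy)²)]
  nΣx²−(Σx)² = 12·530 − 5184 = 1176;  nΣy²−(Σy)² = 12·4551 − 14641 = 39971
  √(1176·39971) = √47005896 = 6856.0846
r = 744 / 6856.0846 = 0.1085
t = r·√(n−2)/√(1−r²) = 0.1085·√10 / √(1−0.011772) = 0.343107 / 0.994097 = 0.345

0.345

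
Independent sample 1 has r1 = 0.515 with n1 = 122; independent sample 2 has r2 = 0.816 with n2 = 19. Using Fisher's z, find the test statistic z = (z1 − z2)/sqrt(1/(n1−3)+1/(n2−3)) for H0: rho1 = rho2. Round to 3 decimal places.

Fisher z-transforms: z1 = atanh(0.515) = 0.569511, z2 = atanh(0.816) = 1.144728; difference d = -0.575217
Var(d) = 1/119 + 1/16 = 0.0084034 + 0.0625000 = 0.0709034
z = d/√Var(d) = -0.575217 / √0.0709034 = -0.575217 / 0.266277 = -2.160

-2.160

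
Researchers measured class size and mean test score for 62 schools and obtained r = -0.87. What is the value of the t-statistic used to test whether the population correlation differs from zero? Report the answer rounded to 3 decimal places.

-13.668

1 − r² = 1 − 0.7569 = 0.2431;  √(1−r²) = 0.493052
√(n−2) = √60 = 7.745967
t = r·√(n−2)/√(1−r²) = -0.87 · 7.745967 / 0.493052 = -13.668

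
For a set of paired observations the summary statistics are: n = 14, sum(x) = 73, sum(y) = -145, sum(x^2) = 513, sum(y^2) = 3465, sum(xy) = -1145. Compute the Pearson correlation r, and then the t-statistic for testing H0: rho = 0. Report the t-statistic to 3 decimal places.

-4.089

Numerator: nΣxy − (Σx)(Σy) = 14·(-1145) − (73)(-145) = -5445
Denominator: √[(nΣx²−(Σx)²)(nΣy²−(Σy)²)]
  nΣx²−(Σx)² = 14·513 − 5329 = 1853;  nΣy²−(Σy)² = 14·3465 − 21025 = 27485
  √(1853·27485) = √50929705 = 7136.5051
r = -5445 / 7136.5051 = -0.7630
t = r·√(n−2)/√(1−r²) = -0.7630·√12 / √(1−0.582169) = -2.643110 / 0.646398 = -4.089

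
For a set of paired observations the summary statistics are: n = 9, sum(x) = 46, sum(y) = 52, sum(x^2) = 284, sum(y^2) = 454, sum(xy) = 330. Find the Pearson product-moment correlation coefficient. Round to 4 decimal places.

Numerator: nΣxy − (Σx)(Σy) = 9·330 − (46)(52) = 578
Denominator: √[(nΣx²−(Σx)²)(nΣy²−(Σy)²)]
  nΣx²−(Σx)² = 9·284 − 2116 = 440;  nΣy²−(Σy)² = 9·454 − 2704 = 1382
  √(440·1382) = √608080 = 779.7948
r = 578 / 779.7948 = 0.7412

0.7412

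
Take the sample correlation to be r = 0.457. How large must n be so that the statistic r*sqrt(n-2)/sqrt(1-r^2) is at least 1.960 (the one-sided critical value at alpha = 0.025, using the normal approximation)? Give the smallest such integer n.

17

Need r·√(n−2)/√(1−r²) ≥ 1.960
√(n−2) ≥ 1.960·√(1−0.208849) / 0.457 = 1.960·0.889467 / 0.457 = 3.8148
n−2 ≥ 14.5527  ⇒  n ≥ 16.5527
Smallest integer n = 17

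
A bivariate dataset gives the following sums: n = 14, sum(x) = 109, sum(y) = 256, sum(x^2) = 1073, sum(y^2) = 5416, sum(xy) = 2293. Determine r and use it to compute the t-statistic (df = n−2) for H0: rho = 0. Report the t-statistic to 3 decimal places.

Numerator: nΣxy − (Σx)(Σy) = 14·2293 − (109)(256) = 4198
Denominator: √[(nΣx²−(Σx)²)(nΣy²−(Σy)²)]
  nΣx²−(Σx)² = 14·1073 − 11881 = 3141;  nΣy²−(Σy)² = 14·5416 − 65536 = 10288
  √(3141·10288) = √32314608 = 5684.5939
r = 4198 / 5684.5939 = 0.7385
t = r·√(n−2)/√(1−r²) = 0.7385·√12 / √(1−0.545382) = 2.558239 / 0.674254 = 3.794

3.794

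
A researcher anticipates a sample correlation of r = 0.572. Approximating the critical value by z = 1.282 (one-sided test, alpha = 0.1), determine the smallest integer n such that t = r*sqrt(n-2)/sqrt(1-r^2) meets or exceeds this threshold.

6

Need r·√(n−2)/√(1−r²) ≥ 1.282
√(n−2) ≥ 1.282·√(1−0.327184) / 0.572 = 1.282·0.820254 / 0.572 = 1.8384
n−2 ≥ 3.3797  ⇒  n ≥ 5.3797
Smallest integer n = 6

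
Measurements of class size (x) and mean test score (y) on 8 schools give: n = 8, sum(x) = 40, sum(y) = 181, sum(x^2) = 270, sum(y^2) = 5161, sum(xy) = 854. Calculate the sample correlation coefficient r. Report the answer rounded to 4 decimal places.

-0.1867

S_xy = nΣxy − ΣxΣy = 8·854 − 40·181 = 6832 − 7240 = -408
S_xx = nΣx² − (Σx)² = 8·270 − 40² = 2160 − 1600 = 560
S_yy = nΣy² − (Σy)² = 8·5161 − 181² = 41288 − 32761 = 8527
r = S_xy / √(S_xx·S_yy) = -408 / √(560·8527) = -408 / √4775120 = -408 / 2185.2048 = -0.1867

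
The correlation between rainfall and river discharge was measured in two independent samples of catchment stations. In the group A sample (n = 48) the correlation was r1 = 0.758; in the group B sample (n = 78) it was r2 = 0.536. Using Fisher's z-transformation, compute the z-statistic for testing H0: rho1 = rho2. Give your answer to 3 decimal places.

Fisher z-transforms: z1 = atanh(0.758) = 0.991497, z2 = atanh(0.536) = 0.598526; difference d = 0.392971
Var(d) = 1/45 + 1/75 = 0.0222222 + 0.0133333 = 0.0355555
z = d/√Var(d) = 0.392971 / √0.0355555 = 0.392971 / 0.188562 = 2.084

2.084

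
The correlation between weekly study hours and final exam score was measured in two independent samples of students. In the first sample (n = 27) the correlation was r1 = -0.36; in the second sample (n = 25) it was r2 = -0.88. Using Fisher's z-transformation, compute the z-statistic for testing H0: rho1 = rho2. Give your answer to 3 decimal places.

z1 = atanh(-0.36) = -0.376886,  z2 = atanh(-0.88) = -1.375768
SE = √(1/(n1−3) + 1/(n2−3)) = √(1/24 + 1/22) = √(0.0416667 + 0.0454545) = √0.0871212 = 0.295163
z = (z1 − z2)/SE = (-0.376886 − (-1.375768)) / 0.295163 = 0.998882 / 0.295163 = 3.384

3.384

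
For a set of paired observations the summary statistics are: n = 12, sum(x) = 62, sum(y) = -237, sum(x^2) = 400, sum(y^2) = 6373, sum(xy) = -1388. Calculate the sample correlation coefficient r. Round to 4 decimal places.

Numerator: nΣxy − (Σx)(Σy) = 12·(-1388) − (62)(-237) = -1962
Denominator: √[(nΣx²−(Σx)²)(nΣy²−(Σy)²)]
  nΣx²−(Σx)² = 12·400 − 3844 = 956;  nΣy²−(Σy)² = 12·6373 − 56169 = 20307
  √(956·20307) = √19413492 = 4406.0744
r = -1962 / 4406.0744 = -0.4453

-0.4453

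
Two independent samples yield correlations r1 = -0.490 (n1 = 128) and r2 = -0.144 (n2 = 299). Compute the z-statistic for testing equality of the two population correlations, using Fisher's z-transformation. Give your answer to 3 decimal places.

-3.666

Fisher z-transforms: z1 = atanh(-0.490) = -0.536060, z2 = atanh(-0.144) = -0.145008; difference d = -0.391052
Var(d) = 1/125 + 1/296 = 0.0080000 + 0.0033784 = 0.0113784
z = d/√Var(d) = -0.391052 / √0.0113784 = -0.391052 / 0.106670 = -3.666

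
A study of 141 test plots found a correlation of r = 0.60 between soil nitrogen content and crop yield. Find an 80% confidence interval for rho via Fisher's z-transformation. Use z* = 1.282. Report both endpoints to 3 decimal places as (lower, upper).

(0.526, 0.665)

z_r = atanh(0.60) = 0.693147;  SE = 1/√(n−3) = 1/√138 = 0.085126
z-limits: 0.693147 ± 1.282·0.085126 = 0.693147 ± 0.109132 = [0.584015, 0.802279]
ρ-limits: (tanh 0.584015, tanh 0.802279) = (0.526, 0.665)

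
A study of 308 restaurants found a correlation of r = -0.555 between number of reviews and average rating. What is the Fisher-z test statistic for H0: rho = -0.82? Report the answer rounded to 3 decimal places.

9.278

Fisher z: atanh(-0.555) = -0.625578, atanh(-0.82) = -1.156817
z = (z_r − z_0)·√(n−3) = (-0.625578 − (-1.156817))·√305 = 0.531239 · 17.464249 = 9.278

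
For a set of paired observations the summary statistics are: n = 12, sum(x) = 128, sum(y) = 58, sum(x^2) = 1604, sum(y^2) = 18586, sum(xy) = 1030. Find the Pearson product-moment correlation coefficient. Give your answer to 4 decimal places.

0.1968

Numerator: nΣxy − (Σx)(Σy) = 12·1030 − (128)(58) = 4936
Denominator: √[(nΣx²−(Σx)²)(nΣy²−(Σy)²)]
  nΣx²−(Σx)² = 12·1604 − 16384 = 2864;  nΣy²−(Σy)² = 12·18586 − 3364 = 219668
  √(2864·219668) = √629129152 = 25082.4471
r = 4936 / 25082.4471 = 0.1968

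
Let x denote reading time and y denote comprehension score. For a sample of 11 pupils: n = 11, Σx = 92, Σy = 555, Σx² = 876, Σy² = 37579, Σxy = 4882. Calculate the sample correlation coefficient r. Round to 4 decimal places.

S_xy = nΣxy − ΣxΣy = 11·4882 − 92·555 = 53702 − 51060 = 2642
S_xx = nΣx² − (Σx)² = 11·876 − 92² = 9636 − 8464 = 1172
S_yy = nΣy² − (Σy)² = 11·37579 − 555² = 413369 − 308025 = 105344
r = S_xy / √(S_xx·S_yy) = 2642 / √(1172·105344) = 2642 / √123463168 = 2642 / 11111.3981 = 0.2378

0.2378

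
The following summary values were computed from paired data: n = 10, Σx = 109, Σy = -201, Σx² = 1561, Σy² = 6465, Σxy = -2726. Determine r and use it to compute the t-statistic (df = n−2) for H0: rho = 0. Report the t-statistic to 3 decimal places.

-1.925

S_xy = nΣxy − ΣxΣy = 10·(-2726) − 109·(-201) = -27260 − (-21909) = -5351
S_xx = nΣx² − (Σx)² = 10·1561 − 109² = 15610 − 11881 = 3729
S_yy = nΣy² − (Σy)² = 10·6465 − (-201)² = 64650 − 40401 = 24249
r = S_xy / √(S_xx·S_yy) = -5351 / √(3729·24249) = -5351 / √90424521 = -5351 / 9509.1809 = -0.5627
t = r·√(n−2)/√(1−r²) = -0.5627·√8 / √(1−0.316631) = -1.591556 / 0.826661 = -1.925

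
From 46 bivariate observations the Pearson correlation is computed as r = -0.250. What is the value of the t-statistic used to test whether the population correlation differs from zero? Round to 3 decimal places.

t = r·√(n−2) / √(1−r²) with r = -0.250, n = 46
  = -0.250·√44 / √(1 − 0.062500)
  = -0.250·6.633250 / 0.968246
  = -1.658313 / 0.968246 = -1.713

-1.713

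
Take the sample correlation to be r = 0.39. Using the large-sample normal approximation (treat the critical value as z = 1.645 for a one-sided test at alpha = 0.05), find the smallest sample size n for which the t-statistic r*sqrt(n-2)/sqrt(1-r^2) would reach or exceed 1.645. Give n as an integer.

18

Need r·√(n−2)/√(1−r²) ≥ 1.645
√(n−2) ≥ 1.645·√(1−0.1521) / 0.39 = 1.645·0.920815 / 0.39 = 3.8840
n−2 ≥ 15.0855  ⇒  n ≥ 17.0855
Smallest integer n = 18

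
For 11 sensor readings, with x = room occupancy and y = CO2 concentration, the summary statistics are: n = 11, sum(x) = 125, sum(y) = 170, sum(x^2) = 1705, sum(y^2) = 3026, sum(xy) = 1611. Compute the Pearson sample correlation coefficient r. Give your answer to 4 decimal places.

Numerator: nΣxy − (Σx)(Σy) = 11·1611 − (125)(170) = -3529
Denominator: √[(nΣx²−(Σx)²)(nΣy²−(Σy)²)]
  nΣx²−(Σx)² = 11·1705 − 15625 = 3130;  nΣy²−(Σy)² = 11·3026 − 28900 = 4386
  √(3130·4386) = √13728180 = 3705.1559
r = -3529 / 3705.1559 = -0.9525

-0.9525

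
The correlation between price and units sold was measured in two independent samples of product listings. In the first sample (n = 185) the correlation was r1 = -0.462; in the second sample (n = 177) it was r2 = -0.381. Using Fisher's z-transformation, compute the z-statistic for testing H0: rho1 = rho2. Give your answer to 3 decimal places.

-0.930

Fisher z-transforms: z1 = atanh(-0.462) = -0.499851, z2 = atanh(-0.381) = -0.401229; difference d = -0.098622
Var(d) = 1/182 + 1/174 = 0.0054945 + 0.0057471 = 0.0112416
z = d/√Var(d) = -0.098622 / √0.0112416 = -0.098622 / 0.106026 = -0.930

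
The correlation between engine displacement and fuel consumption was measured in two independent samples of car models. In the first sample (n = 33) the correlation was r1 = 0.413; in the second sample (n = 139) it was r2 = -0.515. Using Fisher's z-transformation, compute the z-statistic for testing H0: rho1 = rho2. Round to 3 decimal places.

z1 = atanh(0.413) = 0.439223,  z2 = atanh(-0.515) = -0.569511
SE = √(1/(n1−3) + 1/(n2−3)) = √(1/30 + 1/136) = √(0.0333333 + 0.0073529) = √0.0406862 = 0.201708
z = (z1 − z2)/SE = (0.439223 − (-0.569511)) / 0.201708 = 1.008734 / 0.201708 = 5.001

5.001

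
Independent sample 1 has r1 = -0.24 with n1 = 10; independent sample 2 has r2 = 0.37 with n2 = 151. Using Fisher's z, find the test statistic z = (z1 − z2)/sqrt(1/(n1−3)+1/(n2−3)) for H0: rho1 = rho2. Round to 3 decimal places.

Fisher z-transforms: z1 = atanh(-0.24) = -0.244774, z2 = atanh(0.37) = 0.388423; difference d = -0.633197
Var(d) = 1/7 + 1/148 = 0.1428571 + 0.0067568 = 0.1496139
z = d/√Var(d) = -0.633197 / √0.1496139 = -0.633197 / 0.386800 = -1.637

-1.637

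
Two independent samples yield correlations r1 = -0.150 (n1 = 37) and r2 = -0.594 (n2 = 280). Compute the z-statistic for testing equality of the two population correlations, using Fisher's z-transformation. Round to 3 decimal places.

Fisher z-transforms: z1 = atanh(-0.150) = -0.151140, z2 = atanh(-0.594) = -0.683824; difference d = 0.532684
Var(d) = 1/34 + 1/277 = 0.0294118 + 0.0036101 = 0.0330219
z = d/√Var(d) = 0.532684 / √0.0330219 = 0.532684 / 0.181719 = 2.931

2.931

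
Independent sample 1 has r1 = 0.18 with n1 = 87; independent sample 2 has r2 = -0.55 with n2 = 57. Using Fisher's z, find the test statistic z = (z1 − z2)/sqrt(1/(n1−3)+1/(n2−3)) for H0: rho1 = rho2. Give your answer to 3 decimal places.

4.589

Fisher z-transforms: z1 = atanh(0.18) = 0.181983, z2 = atanh(-0.55) = -0.618381; difference d = 0.800364
Var(d) = 1/84 + 1/54 = 0.0119048 + 0.0185185 = 0.0304233
z = d/√Var(d) = 0.800364 / √0.0304233 = 0.800364 / 0.174423 = 4.589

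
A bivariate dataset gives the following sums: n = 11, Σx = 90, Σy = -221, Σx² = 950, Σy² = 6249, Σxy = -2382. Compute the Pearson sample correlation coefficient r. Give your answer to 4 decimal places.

-0.9231

Numerator: nΣxy − (Σx)(Σy) = 11·(-2382) − (90)(-221) = -6312
Denominator: √[(nΣx²−(Σx)²)(nΣy²−(Σy)²)]
  nΣx²−(Σx)² = 11·950 − 8100 = 2350;  nΣy²−(Σy)² = 11·6249 − 48841 = 19898
  √(2350·19898) = √46760300 = 6838.1503
r = -6312 / 6838.1503 = -0.9231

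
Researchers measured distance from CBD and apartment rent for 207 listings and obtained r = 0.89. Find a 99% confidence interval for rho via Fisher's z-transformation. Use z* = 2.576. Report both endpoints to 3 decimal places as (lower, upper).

z_r = atanh(0.89) = 1.421926;  SE = 1/√(n−3) = 1/√204 = 0.070014
z-limits: 1.421926 ± 2.576·0.070014 = 1.421926 ± 0.180356 = [1.241570, 1.602282]
ρ-limits: (tanh 1.241570, tanh 1.602282) = (0.846, 0.922)

(0.846, 0.922)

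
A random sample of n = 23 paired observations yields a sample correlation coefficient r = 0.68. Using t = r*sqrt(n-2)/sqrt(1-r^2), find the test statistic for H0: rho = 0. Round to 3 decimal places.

4.250

1 − r² = 1 − 0.4624 = 0.5376;  √(1−r²) = 0.733212
√(n−2) = √21 = 4.582576
t = r·√(n−2)/√(1−r²) = 0.68 · 4.582576 / 0.733212 = 4.250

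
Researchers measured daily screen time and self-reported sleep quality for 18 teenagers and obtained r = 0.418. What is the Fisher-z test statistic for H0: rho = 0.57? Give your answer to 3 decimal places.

Fisher z: atanh(0.418) = 0.445266, atanh(0.57) = 0.647523
z = (z_r − z_0)·√(n−3) = (0.445266 − 0.647523)·√15 = -0.202257 · 3.872983 = -0.783

-0.783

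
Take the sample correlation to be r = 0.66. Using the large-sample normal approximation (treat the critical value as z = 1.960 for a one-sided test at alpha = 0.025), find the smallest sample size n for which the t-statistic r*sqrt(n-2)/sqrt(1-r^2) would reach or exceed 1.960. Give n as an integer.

7

r√(n−2)/√(1−r²) ≥ 1.960  ⇔  n−2 ≥ (1.960)²·(1−r²)/r²
(1−r²)/r² = (1−0.4356)/0.4356 = 1.2957
n ≥ 2 + 3.8416·1.2957 = 2 + 4.9776 = 6.9776
⌈6.9776⌉ = 7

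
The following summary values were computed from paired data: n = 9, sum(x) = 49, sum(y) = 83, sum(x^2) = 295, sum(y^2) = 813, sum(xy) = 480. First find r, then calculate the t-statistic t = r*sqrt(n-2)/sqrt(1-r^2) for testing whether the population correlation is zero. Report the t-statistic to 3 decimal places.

3.166

Numerator: nΣxy − (Σx)(Σy) = 9·480 − (49)(83) = 253
Denominator: √[(nΣx²−(Σx)²)(nΣy²−(Σy)²)]
  nΣx²−(Σx)² = 9·295 − 2401 = 254;  nΣy²−(Σy)² = 9·813 − 6889 = 428
  √(254·428) = √108712 = 329.7150
r = 253 / 329.7150 = 0.7673
t = r·√(n−2)/√(1−r²) = 0.7673·√7 / √(1−0.588749) = 2.030085 / 0.641289 = 3.166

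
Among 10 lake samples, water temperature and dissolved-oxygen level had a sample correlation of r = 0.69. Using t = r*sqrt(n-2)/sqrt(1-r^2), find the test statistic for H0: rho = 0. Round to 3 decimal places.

1 − r² = 1 − 0.4761 = 0.5239;  √(1−r²) = 0.723809
√(n−2) = √8 = 2.828427
t = r·√(n−2)/√(1−r²) = 0.69 · 2.828427 / 0.723809 = 2.696

2.696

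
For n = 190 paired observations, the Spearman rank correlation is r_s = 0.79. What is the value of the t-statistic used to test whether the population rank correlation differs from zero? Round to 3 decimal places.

17.667

t = r_s·√(n−2) / √(1−r_s²) with r_s = 0.79, n = 190
  = 0.79·√188 / √(1 − 0.6241)
  = 0.79·13.711309 / 0.613107
  = 10.831934 / 0.613107 = 17.667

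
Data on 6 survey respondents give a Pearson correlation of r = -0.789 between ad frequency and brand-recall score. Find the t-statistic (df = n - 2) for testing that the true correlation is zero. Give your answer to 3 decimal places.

t = r·√(n−2) / √(1−r²) with r = -0.789, n = 6
  = -0.789·√4 / √(1 − 0.622521)
  = -0.789·2.000000 / 0.614393
  = -1.578000 / 0.614393 = -2.568

-2.568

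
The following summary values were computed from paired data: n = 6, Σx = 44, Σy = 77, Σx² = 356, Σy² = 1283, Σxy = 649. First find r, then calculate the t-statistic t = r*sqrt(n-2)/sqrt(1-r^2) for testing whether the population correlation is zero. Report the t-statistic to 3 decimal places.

Numerator: nΣxy − (Σx)(Σy) = 6·649 − (44)(77) = 506
Denominator: √[(nΣx²−(Σx)²)(nΣy²−(Σy)²)]
  nΣx²−(Σx)² = 6·356 − 1936 = 200;  nΣy²−(Σy)² = 6·1283 − 5929 = 1769
  √(200·1769) = √353800 = 594.8109
r = 506 / 594.8109 = 0.8507
t = r·√(n−2)/√(1−r²) = 0.8507·√4 / √(1−0.723690) = 1.701400 / 0.525652 = 3.237

3.237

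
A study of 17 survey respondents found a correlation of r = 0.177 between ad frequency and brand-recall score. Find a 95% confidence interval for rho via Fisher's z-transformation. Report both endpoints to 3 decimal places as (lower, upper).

(-0.332, 0.606)

z_r = atanh(0.177) = 0.178884;  SE = 1/√(n−3) = 1/√14 = 0.267261
z-limits: 0.178884 ± 1.960·0.267261 = 0.178884 ± 0.523832 = [-0.344948, 0.702716]
ρ-limits: (tanh -0.344948, tanh 0.702716) = (-0.332, 0.606)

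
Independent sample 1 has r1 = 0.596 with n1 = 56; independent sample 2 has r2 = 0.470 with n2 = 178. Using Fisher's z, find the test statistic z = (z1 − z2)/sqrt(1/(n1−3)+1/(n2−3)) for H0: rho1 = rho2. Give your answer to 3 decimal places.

1.128

Fisher z-transforms: z1 = atanh(0.596) = 0.686920, z2 = atanh(0.470) = 0.510070; difference d = 0.176850
Var(d) = 1/53 + 1/175 = 0.0188679 + 0.0057143 = 0.0245822
z = d/√Var(d) = 0.176850 / √0.0245822 = 0.176850 / 0.156787 = 1.128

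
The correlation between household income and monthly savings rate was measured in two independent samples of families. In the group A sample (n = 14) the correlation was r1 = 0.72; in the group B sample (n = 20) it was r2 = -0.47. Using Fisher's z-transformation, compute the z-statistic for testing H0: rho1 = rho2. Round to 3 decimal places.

3.664

Fisher z-transforms: z1 = atanh(0.72) = 0.907645, z2 = atanh(-0.47) = -0.510070; difference d = 1.417715
Var(d) = 1/11 + 1/17 = 0.0909091 + 0.0588235 = 0.1497326
z = d/√Var(d) = 1.417715 / √0.1497326 = 1.417715 / 0.386953 = 3.664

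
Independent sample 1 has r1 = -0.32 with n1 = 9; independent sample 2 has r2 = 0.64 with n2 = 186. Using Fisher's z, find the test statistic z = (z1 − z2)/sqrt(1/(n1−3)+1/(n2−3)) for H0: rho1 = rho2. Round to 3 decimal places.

-2.627

Fisher z-transforms: z1 = atanh(-0.32) = -0.331647, z2 = atanh(0.64) = 0.758174; difference d = -1.089821
Var(d) = 1/6 + 1/183 = 0.1666667 + 0.0054645 = 0.1721312
z = d/√Var(d) = -1.089821 / √0.1721312 = -1.089821 / 0.414887 = -2.627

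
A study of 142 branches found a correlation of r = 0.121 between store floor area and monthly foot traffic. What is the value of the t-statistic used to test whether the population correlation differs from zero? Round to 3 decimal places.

1 − r² = 1 − 0.014641 = 0.985359;  √(1−r²) = 0.992653
√(n−2) = √140 = 11.832160
t = r·√(n−2)/√(1−r²) = 0.121 · 11.832160 / 0.992653 = 1.442

1.442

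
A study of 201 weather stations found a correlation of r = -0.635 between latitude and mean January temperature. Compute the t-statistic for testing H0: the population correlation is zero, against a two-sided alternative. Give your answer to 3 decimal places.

-11.596

1 − r² = 1 − 0.403225 = 0.596775;  √(1−r²) = 0.772512
√(n−2) = √199 = 14.106736
t = r·√(n−2)/√(1−r²) = -0.635 · 14.106736 / 0.772512 = -11.596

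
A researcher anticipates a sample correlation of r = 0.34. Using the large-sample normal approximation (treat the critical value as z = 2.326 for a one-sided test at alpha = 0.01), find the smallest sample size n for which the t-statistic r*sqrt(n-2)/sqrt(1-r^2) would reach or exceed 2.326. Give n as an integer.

r√(n−2)/√(1−r²) ≥ 2.326  ⇔  n−2 ≥ (2.326)²·(1−r²)/r²
(1−r²)/r² = (1−0.1156)/0.1156 = 7.6505
n ≥ 2 + 5.410276·7.6505 = 2 + 41.3913 = 43.3913
⌈43.3913⌉ = 44

44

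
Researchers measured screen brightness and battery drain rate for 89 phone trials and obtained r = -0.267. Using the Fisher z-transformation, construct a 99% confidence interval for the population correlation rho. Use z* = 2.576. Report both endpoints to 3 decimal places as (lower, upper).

(-0.502, 0.004)

Fisher z: z_r = atanh(r) = ½·ln((1+(-0.267))/(1−(-0.267))) = -0.273631
SE(z) = 1/√(n−3) = 1/√86 = 0.107833
99% ⇒ z* = 2.576; margin = 2.576·0.107833 = 0.277778
CI on z-scale: (-0.551409, 0.004147)
Back-transform: tanh(-0.551409) = -0.501575, tanh(0.004147) = 0.004147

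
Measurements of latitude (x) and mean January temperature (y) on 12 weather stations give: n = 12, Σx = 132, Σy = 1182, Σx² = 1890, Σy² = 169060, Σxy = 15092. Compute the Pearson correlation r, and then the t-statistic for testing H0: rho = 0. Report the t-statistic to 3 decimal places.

S_xy = nΣxy − ΣxΣy = 12·15092 − 132·1182 = 181104 − 156024 = 25080
S_xx = nΣx² − (Σx)² = 12·1890 − 132² = 22680 − 17424 = 5256
S_yy = nΣy² − (Σy)² = 12·169060 − 1182² = 2028720 − 1397124 = 631596
r = S_xy / √(S_xx·S_yy) = 25080 / √(5256·631596) = 25080 / √3319668576 = 25080 / 57616.5651 = 0.4353
t = r·√(n−2)/√(1−r²) = 0.4353·√10 / √(1−0.189486) = 1.376539 / 0.900286 = 1.529

1.529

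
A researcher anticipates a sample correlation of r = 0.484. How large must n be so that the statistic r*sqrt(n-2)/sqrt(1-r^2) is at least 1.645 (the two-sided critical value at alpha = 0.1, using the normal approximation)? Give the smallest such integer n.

11

Need r·√(n−2)/√(1−r²) ≥ 1.645
√(n−2) ≥ 1.645·√(1−0.234256) / 0.484 = 1.645·0.875068 / 0.484 = 2.9741
n−2 ≥ 8.8453  ⇒  n ≥ 10.8453
Smallest integer n = 11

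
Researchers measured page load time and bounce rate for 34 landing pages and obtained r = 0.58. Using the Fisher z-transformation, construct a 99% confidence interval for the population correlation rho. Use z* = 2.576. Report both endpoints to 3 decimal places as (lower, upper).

z_r = atanh(0.58) = 0.662463;  SE = 1/√(n−3) = 1/√31 = 0.179605
z-limits: 0.662463 ± 2.576·0.179605 = 0.662463 ± 0.462662 = [0.199801, 1.125125]
ρ-limits: (tanh 0.199801, tanh 1.125125) = (0.197, 0.809)

(0.197, 0.809)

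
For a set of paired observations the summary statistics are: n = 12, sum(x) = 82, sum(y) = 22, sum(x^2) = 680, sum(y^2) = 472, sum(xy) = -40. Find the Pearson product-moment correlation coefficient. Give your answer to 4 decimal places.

-0.8374

Numerator: nΣxy − (Σx)(Σy) = 12·(-40) − (82)(22) = -2284
Denominator: √[(nΣx²−(Σx)²)(nΣy²−(Σy)²)]
  nΣx²−(Σx)² = 12·680 − 6724 = 1436;  nΣy²−(Σy)² = 12·472 − 484 = 5180
  √(1436·5180) = √7438480 = 2727.3577
r = -2284 / 2727.3577 = -0.8374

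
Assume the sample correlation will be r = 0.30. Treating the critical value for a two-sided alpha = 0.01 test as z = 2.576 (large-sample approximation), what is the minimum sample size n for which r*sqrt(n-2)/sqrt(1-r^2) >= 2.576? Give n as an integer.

r√(n−2)/√(1−r²) ≥ 2.576  ⇔  n−2 ≥ (2.576)²·(1−r²)/r²
(1−r²)/r² = (1−0.0900)/0.0900 = 10.1111
n ≥ 2 + 6.635776·10.1111 = 2 + 67.0950 = 69.0950
⌈69.0950⌉ = 70

70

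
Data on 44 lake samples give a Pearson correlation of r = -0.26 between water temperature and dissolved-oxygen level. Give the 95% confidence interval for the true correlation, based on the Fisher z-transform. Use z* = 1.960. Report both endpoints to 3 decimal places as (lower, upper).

z_r = atanh(-0.26) = -0.266108;  SE = 1/√(n−3) = 1/√41 = 0.156174
z-limits: -0.266108 ± 1.960·0.156174 = -0.266108 ± 0.306101 = [-0.572209, 0.039993]
ρ-limits: (tanh -0.572209, tanh 0.039993) = (-0.517, 0.040)

(-0.517, 0.040)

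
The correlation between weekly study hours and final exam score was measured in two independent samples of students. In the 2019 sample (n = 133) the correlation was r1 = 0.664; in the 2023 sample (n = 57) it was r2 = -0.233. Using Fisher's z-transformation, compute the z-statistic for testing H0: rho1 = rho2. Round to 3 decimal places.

z1 = atanh(0.664) = 0.799934,  z2 = atanh(-0.233) = -0.237359
SE = √(1/(n1−3) + 1/(n2−3)) = √(1/130 + 1/54) = √(0.0076923 + 0.0185185) = √0.0262108 = 0.161897
z = (z1 − z2)/SE = (0.799934 − (-0.237359)) / 0.161897 = 1.037293 / 0.161897 = 6.407

6.407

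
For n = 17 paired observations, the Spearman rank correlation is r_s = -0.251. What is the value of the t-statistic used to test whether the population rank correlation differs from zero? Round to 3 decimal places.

t = r_s·√(n−2) / √(1−r_s²) with r_s = -0.251, n = 17
  = -0.251·√15 / √(1 − 0.063001)
  = -0.251·3.872983 / 0.967987
  = -0.972119 / 0.967987 = -1.004

-1.004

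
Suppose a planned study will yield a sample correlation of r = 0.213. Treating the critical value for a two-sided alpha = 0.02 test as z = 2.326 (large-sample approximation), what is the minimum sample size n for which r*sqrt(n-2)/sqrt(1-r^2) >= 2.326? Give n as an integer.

Need r·√(n−2)/√(1−r²) ≥ 2.326
√(n−2) ≥ 2.326·√(1−0.045369) / 0.213 = 2.326·0.977052 / 0.213 = 10.6696
n−2 ≥ 113.8404  ⇒  n ≥ 115.8404
Smallest integer n = 116

116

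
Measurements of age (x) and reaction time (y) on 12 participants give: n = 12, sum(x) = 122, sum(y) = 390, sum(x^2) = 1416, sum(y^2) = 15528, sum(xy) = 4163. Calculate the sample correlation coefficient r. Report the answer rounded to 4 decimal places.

S_xy = nΣxy − ΣxΣy = 12·4163 − 122·390 = 49956 − 47580 = 2376
S_xx = nΣx² − (Σx)² = 12·1416 − 122² = 16992 − 14884 = 2108
S_yy = nΣy² − (Σy)² = 12·15528 − 390² = 186336 − 152100 = 34236
r = S_xy / √(S_xx·S_yy) = 2376 / √(2108·34236) = 2376 / √72169488 = 2376 / 8495.2627 = 0.2797

0.2797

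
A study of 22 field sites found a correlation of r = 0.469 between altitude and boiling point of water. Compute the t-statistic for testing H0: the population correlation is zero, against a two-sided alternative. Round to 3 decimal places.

1 − r² = 1 − 0.219961 = 0.780039;  √(1−r²) = 0.883198
√(n−2) = √20 = 4.472136
t = r·√(n−2)/√(1−r²) = 0.469 · 4.472136 / 0.883198 = 2.375

2.375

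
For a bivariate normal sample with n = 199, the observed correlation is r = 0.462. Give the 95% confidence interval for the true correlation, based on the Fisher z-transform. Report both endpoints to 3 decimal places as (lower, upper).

z_r = atanh(0.462) = 0.499851;  SE = 1/√(n−3) = 1/√196 = 0.071429
z-limits: 0.499851 ± 1.960·0.071429 = 0.499851 ± 0.140001 = [0.359850, 0.639852]
ρ-limits: (tanh 0.359850, tanh 0.639852) = (0.345, 0.565)

(0.345, 0.565)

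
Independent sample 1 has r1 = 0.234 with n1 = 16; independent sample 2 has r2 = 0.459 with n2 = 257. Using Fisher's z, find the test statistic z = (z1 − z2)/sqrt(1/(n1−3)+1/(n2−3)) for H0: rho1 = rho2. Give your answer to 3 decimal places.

-0.906

z1 = atanh(0.234) = 0.238417,  z2 = atanh(0.459) = 0.496044
SE = √(1/(n1−3) + 1/(n2−3)) = √(1/13 + 1/254) = √(0.0769231 + 0.0039370) = √0.0808601 = 0.284359
z = (z1 − z2)/SE = (0.238417 − 0.496044) / 0.284359 = -0.257627 / 0.284359 = -0.906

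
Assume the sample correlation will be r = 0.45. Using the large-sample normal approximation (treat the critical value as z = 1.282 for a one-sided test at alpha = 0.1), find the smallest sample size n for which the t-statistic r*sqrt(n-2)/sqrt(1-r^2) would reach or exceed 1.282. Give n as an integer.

9

Need r·√(n−2)/√(1−r²) ≥ 1.282
√(n−2) ≥ 1.282·√(1−0.2025) / 0.45 = 1.282·0.893029 / 0.45 = 2.5441
n−2 ≥ 6.4724  ⇒  n ≥ 8.4724
Smallest integer n = 9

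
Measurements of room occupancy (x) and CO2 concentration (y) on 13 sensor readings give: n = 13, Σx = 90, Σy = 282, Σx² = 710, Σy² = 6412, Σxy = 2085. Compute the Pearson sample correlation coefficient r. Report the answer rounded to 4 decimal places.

Numerator: nΣxy − (Σx)(Σy) = 13·2085 − (90)(282) = 1725
Denominator: √[(nΣx²−(Σx)²)(nΣy²−(Σy)²)]
  nΣx²−(Σx)² = 13·710 − 8100 = 1130;  nΣy²−(Σy)² = 13·6412 − 79524 = 3832
  √(1130·3832) = √4330160 = 2080.9036
r = 1725 / 2080.9036 = 0.8290

0.8290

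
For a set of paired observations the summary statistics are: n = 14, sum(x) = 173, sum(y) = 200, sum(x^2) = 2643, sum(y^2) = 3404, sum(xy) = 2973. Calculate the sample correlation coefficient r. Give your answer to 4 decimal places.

0.9542

Numerator: nΣxy − (Σx)(Σy) = 14·2973 − (173)(200) = 7022
Denominator: √[(nΣx²−(Σx)²)(nΣy²−(Σy)²)]
  nΣx²−(Σx)² = 14·2643 − 29929 = 7073;  nΣy²−(Σy)² = 14·3404 − 40000 = 7656
  √(7073·7656) = √54150888 = 7358.7287
r = 7022 / 7358.7287 = 0.9542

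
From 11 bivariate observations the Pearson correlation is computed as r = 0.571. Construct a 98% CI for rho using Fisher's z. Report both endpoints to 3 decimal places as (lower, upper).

z_r = atanh(0.571) = 0.649005;  SE = 1/√(n−3) = 1/√8 = 0.353553
z-limits: 0.649005 ± 2.326·0.353553 = 0.649005 ± 0.822364 = [-0.173359, 1.471369]
ρ-limits: (tanh -0.173359, tanh 1.471369) = (-0.172, 0.900)

(-0.172, 0.900)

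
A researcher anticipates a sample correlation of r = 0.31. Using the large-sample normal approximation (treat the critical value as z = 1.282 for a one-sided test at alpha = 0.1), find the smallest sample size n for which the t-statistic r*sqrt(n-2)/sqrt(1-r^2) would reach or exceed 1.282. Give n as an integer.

Need r·√(n−2)/√(1−r²) ≥ 1.282
√(n−2) ≥ 1.282·√(1−0.0961) / 0.31 = 1.282·0.950737 / 0.31 = 3.9318
n−2 ≥ 15.4591  ⇒  n ≥ 17.4591
Smallest integer n = 18

18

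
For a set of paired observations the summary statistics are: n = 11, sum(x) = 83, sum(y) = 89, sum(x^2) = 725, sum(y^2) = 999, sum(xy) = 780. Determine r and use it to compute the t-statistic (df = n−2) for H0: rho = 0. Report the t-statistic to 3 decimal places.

S_xy = nΣxy − ΣxΣy = 11·780 − 83·89 = 8580 − 7387 = 1193
S_xx = nΣx² − (Σx)² = 11·725 − 83² = 7975 − 6889 = 1086
S_yy = nΣy² − (Σy)² = 11·999 − 89² = 10989 − 7921 = 3068
r = S_xy / √(S_xx·S_yy) = 1193 / √(1086·3068) = 1193 / √3331848 = 1193 / 1825.3350 = 0.6536
t = r·√(n−2)/√(1−r²) = 0.6536·√9 / √(1−0.427193) = 1.960800 / 0.756840 = 2.591

2.591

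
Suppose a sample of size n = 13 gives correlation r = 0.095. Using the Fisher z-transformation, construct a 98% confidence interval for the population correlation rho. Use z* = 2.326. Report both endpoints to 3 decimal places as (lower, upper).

Fisher z: z_r = atanh(r) = ½·ln((1+0.095)/(1−0.095)) = 0.095287
SE(z) = 1/√(n−3) = 1/√10 = 0.316228
98% ⇒ z* = 2.326; margin = 2.326·0.316228 = 0.735546
CI on z-scale: (-0.640259, 0.830833)
Back-transform: tanh(-0.640259) = -0.565076, tanh(0.830833) = 0.680923

(-0.565, 0.681)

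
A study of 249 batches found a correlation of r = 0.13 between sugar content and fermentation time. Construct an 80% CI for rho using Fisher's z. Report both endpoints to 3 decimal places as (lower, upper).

(0.049, 0.209)

Fisher z: z_r = atanh(r) = ½·ln((1+0.13)/(1−0.13)) = 0.130740
SE(z) = 1/√(n−3) = 1/√246 = 0.063758
80% ⇒ z* = 1.282; margin = 1.282·0.063758 = 0.081738
CI on z-scale: (0.049002, 0.212478)
Back-transform: tanh(0.049002) = 0.048963, tanh(0.212478) = 0.209337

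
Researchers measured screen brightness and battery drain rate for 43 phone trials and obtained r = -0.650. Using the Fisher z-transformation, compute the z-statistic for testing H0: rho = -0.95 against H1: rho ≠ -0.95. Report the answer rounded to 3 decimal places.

Fisher z: atanh(-0.650) = -0.775299, atanh(-0.95) = -1.831781
z = (z_r − z_0)·√(n−3) = (-0.775299 − (-1.831781))·√40 = 1.056482 · 6.324555 = 6.682

6.682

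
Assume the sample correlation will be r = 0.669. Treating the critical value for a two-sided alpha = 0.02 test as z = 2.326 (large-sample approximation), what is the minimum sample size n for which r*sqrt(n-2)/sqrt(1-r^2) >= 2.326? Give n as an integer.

9

r√(n−2)/√(1−r²) ≥ 2.326  ⇔  n−2 ≥ (2.326)²·(1−r²)/r²
(1−r²)/r² = (1−0.447561)/0.447561 = 1.2343
n ≥ 2 + 5.410276·1.2343 = 2 + 6.6779 = 8.6779
⌈8.6779⌉ = 9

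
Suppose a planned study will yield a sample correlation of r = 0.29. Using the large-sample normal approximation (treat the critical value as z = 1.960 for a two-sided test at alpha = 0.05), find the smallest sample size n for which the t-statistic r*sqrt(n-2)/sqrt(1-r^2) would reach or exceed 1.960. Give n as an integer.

44

Need r·√(n−2)/√(1−r²) ≥ 1.960
√(n−2) ≥ 1.960·√(1−0.0841) / 0.29 = 1.960·0.957027 / 0.29 = 6.4682
n−2 ≥ 41.8376  ⇒  n ≥ 43.8376
Smallest integer n = 44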